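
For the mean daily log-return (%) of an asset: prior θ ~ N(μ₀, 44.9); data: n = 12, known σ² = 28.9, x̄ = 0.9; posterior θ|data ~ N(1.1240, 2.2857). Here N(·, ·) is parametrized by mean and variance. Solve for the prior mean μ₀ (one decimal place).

With known observation variance, the Normal–Normal posterior has precision τ_n = τ₀ + n/σ² and mean μ_n = (τ₀μ₀ + (n/σ²)x̄)/τ_n.
Here τ₀ = 1/44.9 = 0.022272 and τ_data = 12/28.9 = 0.415225, so τ_n = 0.437497.
Rearranging for μ₀: μ₀ = (μ_n·τ_n − τ_data·x̄)/τ₀ = (1.1240·0.437497 − 0.415225·0.9) / 0.022272 = 0.118044/0.022272 ≈ 5.3.

μ₀ = 5.3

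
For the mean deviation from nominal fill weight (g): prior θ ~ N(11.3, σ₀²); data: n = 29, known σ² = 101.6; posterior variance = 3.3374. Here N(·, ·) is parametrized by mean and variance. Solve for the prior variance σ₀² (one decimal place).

For the Normal–Normal model with known σ², precisions add: τ_n = τ₀ + n/σ².
So 1/σ₀² = 1/3.3374 − 29/101.6 = 0.299634 − 0.285433 = 0.014201.
Hence σ₀² = 1/0.014201 ≈ 70.4.

σ₀² = 70.4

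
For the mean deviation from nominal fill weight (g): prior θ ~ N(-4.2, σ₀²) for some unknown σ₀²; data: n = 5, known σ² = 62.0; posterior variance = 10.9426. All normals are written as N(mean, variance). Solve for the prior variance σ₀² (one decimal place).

σ₀² = 93.1

For the Normal–Normal model with known σ², precisions add: τ_n = τ₀ + n/σ².
So 1/σ₀² = 1/10.9426 − 5/62.0 = 0.091386 − 0.080645 = 0.010741.
Hence σ₀² = 1/0.010741 ≈ 93.1.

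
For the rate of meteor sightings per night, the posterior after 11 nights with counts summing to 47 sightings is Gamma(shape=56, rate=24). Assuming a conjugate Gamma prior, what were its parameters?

A Gamma(α, β) prior (rate parametrization) on a Poisson rate with n observations summing to S gives posterior Gamma(α+S, β+n).
So α = 56 − 47 = 9 and β = 24 − 11 = 13.

Gamma(shape=9, rate=13)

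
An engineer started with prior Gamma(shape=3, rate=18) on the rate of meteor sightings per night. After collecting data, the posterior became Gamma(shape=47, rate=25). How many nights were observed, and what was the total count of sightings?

n = 7 nights with total 44 sightings

Gamma–Poisson conjugacy: posterior shape = α + Σxᵢ, posterior rate = β + n.
Matching: Σxᵢ = 47 − 3 = 44 and n = 25 − 18 = 7.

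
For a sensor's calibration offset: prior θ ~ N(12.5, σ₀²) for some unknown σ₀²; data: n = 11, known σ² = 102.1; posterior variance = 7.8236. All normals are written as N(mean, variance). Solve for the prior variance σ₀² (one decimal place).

Posterior precision equals prior precision plus data precision: 1/σ_n² = 1/σ₀² + n/σ².
So 1/σ₀² = 1/7.8236 − 11/102.1 = 0.127818 − 0.107738 = 0.020080.
Hence σ₀² = 1/0.020080 ≈ 49.8.

σ₀² = 49.8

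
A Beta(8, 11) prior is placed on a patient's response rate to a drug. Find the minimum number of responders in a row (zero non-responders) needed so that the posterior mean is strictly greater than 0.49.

After k responders and 0 non-responders the posterior is Beta(8+k, 11), with mean (8+k)/(8+11+k).
Set (8+k)/(19+k) > 0.49 and solve: k > (0.49·19 − 8)/(1 − 0.49) = 2.569.
The smallest integer exceeding 2.569 is 3, and checking k=3: (11)/(22) = 0.5000 > 0.49.

k = 3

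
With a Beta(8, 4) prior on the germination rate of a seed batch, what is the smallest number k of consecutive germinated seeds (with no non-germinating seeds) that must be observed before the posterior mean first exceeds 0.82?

k = 11

After k germinated seeds and 0 non-germinating seeds the posterior is Beta(8+k, 4), with mean (8+k)/(8+4+k).
Set (8+k)/(12+k) > 0.82 and solve: k > (0.82·12 − 8)/(1 − 0.82) = 10.222.
The smallest integer exceeding 10.222 is 11.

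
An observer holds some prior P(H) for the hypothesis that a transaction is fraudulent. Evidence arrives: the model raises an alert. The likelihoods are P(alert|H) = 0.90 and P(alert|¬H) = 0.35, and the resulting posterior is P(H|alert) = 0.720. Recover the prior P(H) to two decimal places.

P(H) = 0.50

Bayes' rule in odds form gives O(H|E) = O(H)·[P(E|H)/P(E|¬H)], hence O(H) = O(H|E)/LR.
Posterior odds = 0.720/(1−0.720) = 2.5714. LR = 0.90/0.35 = 2.5714.
Prior odds = 2.5714/2.5714 = 1.0000, so P(H) = 1.0000/(1+1.0000) ≈ 0.50.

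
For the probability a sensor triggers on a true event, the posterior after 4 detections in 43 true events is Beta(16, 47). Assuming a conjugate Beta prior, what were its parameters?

Beta(12, 8)

A Beta(α, β) prior with s successes and f failures in binomial data gives a Beta(α+s, β+f) posterior.
Subtract the data counts: 16−4=12, 47−39=8.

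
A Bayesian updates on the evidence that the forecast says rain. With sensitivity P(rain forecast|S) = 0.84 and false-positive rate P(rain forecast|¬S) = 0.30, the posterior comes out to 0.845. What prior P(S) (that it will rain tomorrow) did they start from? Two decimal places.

Bayes' rule in odds form gives O(S|E) = O(S)·[P(E|S)/P(E|¬S)], hence O(S) = O(S|E)/LR.
Posterior odds = 0.845/(1−0.845) = 5.4516. LR = 0.84/0.30 = 2.8000.
Prior odds = 5.4516/2.8000 = 1.9470, so P(S) = 1.9470/(1+1.9470) ≈ 0.66.

P(S) = 0.66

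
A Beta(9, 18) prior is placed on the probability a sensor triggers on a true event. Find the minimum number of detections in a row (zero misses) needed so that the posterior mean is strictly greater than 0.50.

k = 10

After k detections and 0 misses the posterior is Beta(9+k, 18), with mean (9+k)/(9+18+k).
Set (9+k)/(27+k) > 0.50 and solve: k > (0.50·27 − 9)/(1 − 0.50) = 9.000.
The smallest integer exceeding 9.000 is 10, and checking k=10: (19)/(37) = 0.5135 > 0.50.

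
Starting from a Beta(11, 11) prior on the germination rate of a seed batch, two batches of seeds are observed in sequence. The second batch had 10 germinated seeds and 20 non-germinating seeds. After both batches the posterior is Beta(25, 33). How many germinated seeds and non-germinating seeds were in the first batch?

Sequential conjugate updates are equivalent to a single update on the pooled data, so total successes = posterior α − prior α and total failures = posterior β − prior β.
Total across both batches: 25−11=14 germinated seeds, 33−11=22 non-germinating seeds.
Subtract the second batch: 14−10=4 germinated seeds and 22−20=2 non-germinating seeds.

4 germinated seeds and 2 non-germinating seeds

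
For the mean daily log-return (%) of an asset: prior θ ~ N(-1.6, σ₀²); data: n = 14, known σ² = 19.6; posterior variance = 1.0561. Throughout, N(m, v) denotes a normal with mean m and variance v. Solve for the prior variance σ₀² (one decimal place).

For the Normal–Normal model with known σ², precisions add: τ_n = τ₀ + n/σ².
So 1/σ₀² = 1/1.0561 − 14/19.6 = 0.946880 − 0.714286 = 0.232594.
Hence σ₀² = 1/0.232594 ≈ 4.3.

σ₀² = 4.3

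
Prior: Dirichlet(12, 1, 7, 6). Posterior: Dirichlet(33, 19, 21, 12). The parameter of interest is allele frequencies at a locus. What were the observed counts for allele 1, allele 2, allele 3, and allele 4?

counts (21, 18, 14, 6)

For a Dirichlet(α) prior with multinomial counts c, the posterior is Dirichlet(α + c) componentwise.
Counts are posterior − prior componentwise: 33−12=21, 19−1=18, 21−7=14, 12−6=6.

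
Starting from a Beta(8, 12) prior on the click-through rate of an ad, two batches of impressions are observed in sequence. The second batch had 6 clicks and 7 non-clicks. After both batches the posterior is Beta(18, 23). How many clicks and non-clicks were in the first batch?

4 clicks and 4 non-clicks

Because Beta–binomial updating is additive in the counts, the combined data contributed (α_post−α_prior, β_post−β_prior) successes and failures.
Total across both batches: 18−8=10 clicks, 23−12=11 non-clicks.
Subtract the second batch: 10−6=4 clicks and 11−7=4 non-clicks.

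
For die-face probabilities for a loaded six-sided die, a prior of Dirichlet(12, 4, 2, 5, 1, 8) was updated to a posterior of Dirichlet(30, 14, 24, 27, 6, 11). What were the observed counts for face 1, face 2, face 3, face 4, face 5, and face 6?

counts (18, 10, 22, 22, 5, 3)

For a Dirichlet(α) prior with multinomial counts c, the posterior is Dirichlet(α + c) componentwise.
Counts are posterior − prior componentwise: 30−12=18, 14−4=10, 24−2=22, 27−5=22, 6−1=5, 11−8=3.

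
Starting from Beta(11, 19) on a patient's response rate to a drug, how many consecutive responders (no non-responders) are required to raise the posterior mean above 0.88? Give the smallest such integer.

After k responders and 0 non-responders the posterior is Beta(11+k, 19), with mean (11+k)/(11+19+k).
Set (11+k)/(30+k) > 0.88 and solve: k > (0.88·30 − 11)/(1 − 0.88) = 128.333.
The smallest integer exceeding 128.333 is 129, and checking k=129: (140)/(159) = 0.8805 > 0.88.

k = 129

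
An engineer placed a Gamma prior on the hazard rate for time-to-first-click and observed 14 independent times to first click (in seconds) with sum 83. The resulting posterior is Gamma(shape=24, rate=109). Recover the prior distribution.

Gamma–exponential conjugacy: posterior shape = α + n, posterior rate = β + Σtᵢ.
So α = 24 − 14 = 10 and β = 109 − 83 = 26.

Gamma(shape=10, rate=26)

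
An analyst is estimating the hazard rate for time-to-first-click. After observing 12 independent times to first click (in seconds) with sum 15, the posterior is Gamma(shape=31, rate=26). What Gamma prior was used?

Gamma–exponential conjugacy: posterior shape = α + n, posterior rate = β + Σtᵢ.
So α = 31 − 12 = 19 and β = 26 − 15 = 11.

Gamma(shape=19, rate=11)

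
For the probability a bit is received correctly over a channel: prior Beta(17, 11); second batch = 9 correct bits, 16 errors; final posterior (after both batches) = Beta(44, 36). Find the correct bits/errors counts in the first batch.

Sequential conjugate updates are equivalent to a single update on the pooled data, so total successes = posterior α − prior α and total failures = posterior β − prior β.
Total across both batches: 44−17=27 correct bits, 36−11=25 errors.
Subtract the second batch: 27−9=18 correct bits and 25−16=9 errors.

18 correct bits and 9 errors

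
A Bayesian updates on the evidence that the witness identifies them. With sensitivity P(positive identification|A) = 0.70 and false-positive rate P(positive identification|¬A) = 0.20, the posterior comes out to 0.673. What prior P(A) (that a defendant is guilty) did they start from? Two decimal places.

P(A) = 0.37

In odds form, posterior odds = prior odds × likelihood ratio, so prior odds = posterior odds ÷ LR.
Posterior odds = 0.673/(1−0.673) = 2.0581. LR = 0.70/0.20 = 3.5000.
Prior odds = 2.0581/3.5000 = 0.5880, so P(A) = 0.5880/(1+0.5880) ≈ 0.37.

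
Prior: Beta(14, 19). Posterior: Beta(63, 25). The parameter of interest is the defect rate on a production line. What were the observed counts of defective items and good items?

Under Beta–binomial conjugacy the posterior parameters are (a+s, b+f).
Match parameters: s=63−14=49, f=25−19=6.

49 defective items and 6 good items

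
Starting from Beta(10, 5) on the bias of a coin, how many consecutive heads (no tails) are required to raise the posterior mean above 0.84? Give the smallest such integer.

After k heads and 0 tails the posterior is Beta(10+k, 5), with mean (10+k)/(10+5+k).
Set (10+k)/(15+k) > 0.84 and solve: k > (0.84·15 − 10)/(1 − 0.84) = 16.250.
The smallest integer exceeding 16.250 is 17, and checking k=17: (27)/(32) = 0.8438 > 0.84.

k = 17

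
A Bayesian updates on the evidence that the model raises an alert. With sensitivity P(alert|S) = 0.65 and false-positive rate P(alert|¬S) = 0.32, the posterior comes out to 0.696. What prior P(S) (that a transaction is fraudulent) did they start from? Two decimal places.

In odds form, posterior odds = prior odds × likelihood ratio, so prior odds = posterior odds ÷ LR.
Posterior odds = 0.696/(1−0.696) = 2.2895. LR = 0.65/0.32 = 2.0312.
Prior odds = 2.2895/2.0312 = 1.1272, so P(S) = 1.1272/(1+1.1272) ≈ 0.53.

P(S) = 0.53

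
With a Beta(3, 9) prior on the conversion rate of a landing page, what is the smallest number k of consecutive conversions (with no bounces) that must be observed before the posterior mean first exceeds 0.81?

k = 36

After k conversions and 0 bounces the posterior is Beta(3+k, 9), with mean (3+k)/(3+9+k).
Set (3+k)/(12+k) > 0.81 and solve: k > (0.81·12 − 3)/(1 − 0.81) = 35.368.
The smallest integer exceeding 35.368 is 36, and checking k=36: (39)/(48) = 0.8125 > 0.81.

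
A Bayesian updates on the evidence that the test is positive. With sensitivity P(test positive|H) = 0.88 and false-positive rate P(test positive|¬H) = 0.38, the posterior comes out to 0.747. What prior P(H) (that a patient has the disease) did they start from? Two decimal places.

P(H) = 0.56

In odds form, posterior odds = prior odds × likelihood ratio, so prior odds = posterior odds ÷ LR.
Posterior odds = 0.747/(1−0.747) = 2.9526. LR = 0.88/0.38 = 2.3158.
Prior odds = 2.9526/2.3158 = 1.2750, so P(H) = 1.2750/(1+1.2750) ≈ 0.56.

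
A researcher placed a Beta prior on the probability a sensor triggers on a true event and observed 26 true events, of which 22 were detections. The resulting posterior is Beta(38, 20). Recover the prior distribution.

A Beta(a, b) prior with s successes and f failures in binomial data gives a Beta(a+s, b+f) posterior.
So a = 38 − 22 = 16 and b = 20 − 4 = 16.

Beta(16, 16)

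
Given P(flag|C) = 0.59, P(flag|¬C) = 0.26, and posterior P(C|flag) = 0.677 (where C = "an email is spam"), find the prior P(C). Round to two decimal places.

P(C) = 0.48

In odds form, posterior odds = prior odds × likelihood ratio, so prior odds = posterior odds ÷ LR.
Posterior odds = 0.677/(1−0.677) = 2.0960. LR = 0.59/0.26 = 2.2692.
Prior odds = 2.0960/2.2692 = 0.9237, so P(C) = 0.9237/(1+0.9237) ≈ 0.48.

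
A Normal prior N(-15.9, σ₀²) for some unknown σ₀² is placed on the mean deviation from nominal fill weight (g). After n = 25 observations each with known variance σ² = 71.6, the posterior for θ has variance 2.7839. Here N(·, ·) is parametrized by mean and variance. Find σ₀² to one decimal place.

Posterior precision equals prior precision plus data precision: 1/σ_n² = 1/σ₀² + n/σ².
So 1/σ₀² = 1/2.7839 − 25/71.6 = 0.359208 − 0.349162 = 0.010046.
Hence σ₀² = 1/0.010046 ≈ 99.5.

σ₀² = 99.5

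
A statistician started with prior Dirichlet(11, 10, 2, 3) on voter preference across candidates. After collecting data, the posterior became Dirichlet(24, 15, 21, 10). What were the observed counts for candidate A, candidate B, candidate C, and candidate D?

counts (13, 5, 19, 7)

For a Dirichlet(α) prior with multinomial counts c, the posterior is Dirichlet(α + c) componentwise.
Counts are posterior − prior componentwise: 24−11=13, 15−10=5, 21−2=19, 10−3=7.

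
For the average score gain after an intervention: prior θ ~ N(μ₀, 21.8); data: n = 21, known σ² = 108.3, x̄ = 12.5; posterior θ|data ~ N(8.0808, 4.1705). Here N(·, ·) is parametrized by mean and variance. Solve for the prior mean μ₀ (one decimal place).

With known observation variance, the Normal–Normal posterior has precision τ_n = τ₀ + n/σ² and mean μ_n = (τ₀μ₀ + (n/σ²)x̄)/τ_n.
Here τ₀ = 1/21.8 = 0.045872 and τ_data = 21/108.3 = 0.193906, so τ_n = 0.239778.
Rearranging for μ₀: μ₀ = (μ_n·τ_n − τ_data·x̄)/τ₀ = (8.0808·0.239778 − 0.193906·12.5) / 0.045872 = -0.486227/0.045872 ≈ -10.6.

μ₀ = -10.6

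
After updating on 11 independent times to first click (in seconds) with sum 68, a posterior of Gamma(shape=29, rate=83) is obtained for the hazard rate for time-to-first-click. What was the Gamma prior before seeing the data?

Gamma–exponential conjugacy: posterior shape = α + n, posterior rate = β + Σtᵢ.
So α = 29 − 11 = 18 and β = 83 − 68 = 15.

Gamma(shape=18, rate=15)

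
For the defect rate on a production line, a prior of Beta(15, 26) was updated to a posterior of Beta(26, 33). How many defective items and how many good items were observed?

11 defective items and 7 good items

A Beta(a, b) prior with s successes and f failures in binomial data gives a Beta(a+s, b+f) posterior.
Match parameters: s=26−15=11, f=33−26=7.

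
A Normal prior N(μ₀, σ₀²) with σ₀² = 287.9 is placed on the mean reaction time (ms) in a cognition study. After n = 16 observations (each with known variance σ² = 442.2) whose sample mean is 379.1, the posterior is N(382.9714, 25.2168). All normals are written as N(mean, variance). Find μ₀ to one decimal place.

μ₀ = 423.3

With known observation variance, the Normal–Normal posterior has precision τ_n = τ₀ + n/σ² and mean μ_n = (τ₀μ₀ + (n/σ²)x̄)/τ_n.
Here τ₀ = 1/287.9 = 0.003473 and τ_data = 16/442.2 = 0.036183, so τ_n = 0.039656.
Rearranging for μ₀: μ₀ = (μ_n·τ_n − τ_data·x̄)/τ₀ = (382.9714·0.039656 − 0.036183·379.1) / 0.003473 = 1.470139/0.003473 ≈ 423.3.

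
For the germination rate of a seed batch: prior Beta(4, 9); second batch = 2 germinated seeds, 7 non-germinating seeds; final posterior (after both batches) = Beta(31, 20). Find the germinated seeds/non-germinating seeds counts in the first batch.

25 germinated seeds and 4 non-germinating seeds

Sequential conjugate updates are equivalent to a single update on the pooled data, so total successes = posterior α − prior α and total failures = posterior β − prior β.
Total across both batches: 31−4=27 germinated seeds, 20−9=11 non-germinating seeds.
Subtract the second batch: 27−2=25 germinated seeds and 11−7=4 non-germinating seeds.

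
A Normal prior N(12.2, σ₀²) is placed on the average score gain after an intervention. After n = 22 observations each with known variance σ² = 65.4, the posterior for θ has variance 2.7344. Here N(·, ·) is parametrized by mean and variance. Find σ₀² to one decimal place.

For the Normal–Normal model with known σ², precisions add: τ_n = τ₀ + n/σ².
So 1/σ₀² = 1/2.7344 − 22/65.4 = 0.365711 − 0.336391 = 0.029320.
Hence σ₀² = 1/0.029320 ≈ 34.1.

σ₀² = 34.1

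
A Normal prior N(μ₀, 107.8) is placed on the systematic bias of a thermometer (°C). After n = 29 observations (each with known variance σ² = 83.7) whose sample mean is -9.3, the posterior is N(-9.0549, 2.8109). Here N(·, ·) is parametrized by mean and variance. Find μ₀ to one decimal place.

μ₀ = 0.1

With known observation variance, the Normal–Normal posterior has precision τ_n = τ₀ + n/σ² and mean μ_n = (τ₀μ₀ + (n/σ²)x̄)/τ_n.
Here τ₀ = 1/107.8 = 0.009276 and τ_data = 29/83.7 = 0.346476, so τ_n = 0.355752.
Rearranging for μ₀: μ₀ = (μ_n·τ_n − τ_data·x̄)/τ₀ = (-9.0549·0.355752 − 0.346476·-9.3) / 0.009276 = 0.000928/0.009276 ≈ 0.1.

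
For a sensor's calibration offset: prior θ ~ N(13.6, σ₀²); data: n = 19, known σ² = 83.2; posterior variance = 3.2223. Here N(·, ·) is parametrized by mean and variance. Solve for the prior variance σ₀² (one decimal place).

σ₀² = 12.2

Posterior precision equals prior precision plus data precision: 1/σ_n² = 1/σ₀² + n/σ².
So 1/σ₀² = 1/3.2223 − 19/83.2 = 0.310337 − 0.228365 = 0.081972.
Hence σ₀² = 1/0.081972 ≈ 12.2.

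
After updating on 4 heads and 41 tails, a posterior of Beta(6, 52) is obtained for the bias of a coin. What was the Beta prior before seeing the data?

Beta(2, 11)

A Beta(α, β) prior with s successes and f failures in binomial data gives a Beta(α+s, β+f) posterior.
So α = 6 − 4 = 2 and β = 52 − 41 = 11.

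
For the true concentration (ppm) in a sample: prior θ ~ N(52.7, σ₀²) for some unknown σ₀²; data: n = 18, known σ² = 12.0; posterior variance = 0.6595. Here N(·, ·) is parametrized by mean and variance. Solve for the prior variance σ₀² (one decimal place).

σ₀² = 61.3

For the Normal–Normal model with known σ², precisions add: τ_n = τ₀ + n/σ².
So 1/σ₀² = 1/0.6595 − 18/12.0 = 1.516300 − 1.500000 = 0.016300.
Hence σ₀² = 1/0.016300 ≈ 61.3.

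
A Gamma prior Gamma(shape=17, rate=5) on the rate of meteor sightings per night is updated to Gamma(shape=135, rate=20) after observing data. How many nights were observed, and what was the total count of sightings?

n = 15 nights with total 118 sightings

Gamma–Poisson conjugacy: posterior shape = α + Σxᵢ, posterior rate = β + n.
Matching: Σxᵢ = 135 − 17 = 118 and n = 20 − 5 = 15.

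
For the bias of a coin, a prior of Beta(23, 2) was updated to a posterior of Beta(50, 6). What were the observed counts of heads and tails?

27 heads and 4 tails

A Beta(a, b) prior with s successes and f failures in binomial data gives a Beta(a+s, b+f) posterior.
So s = 50 − 23 = 27 and f = 6 − 2 = 4.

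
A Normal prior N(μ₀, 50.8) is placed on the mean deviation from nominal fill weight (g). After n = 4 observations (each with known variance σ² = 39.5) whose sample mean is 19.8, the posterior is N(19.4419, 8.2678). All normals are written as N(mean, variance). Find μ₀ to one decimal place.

μ₀ = 17.6

The posterior mean is a precision-weighted average: μ_n = (τ₀μ₀ + τ_data·x̄)/(τ₀+τ_data), with τ₀=1/σ₀² and τ_data=n/σ².
Here τ₀ = 1/50.8 = 0.019685 and τ_data = 4/39.5 = 0.101266, so τ_n = 0.120951.
Rearranging for μ₀: μ₀ = (μ_n·τ_n − τ_data·x̄)/τ₀ = (19.4419·0.120951 − 0.101266·19.8) / 0.019685 = 0.346450/0.019685 ≈ 17.6.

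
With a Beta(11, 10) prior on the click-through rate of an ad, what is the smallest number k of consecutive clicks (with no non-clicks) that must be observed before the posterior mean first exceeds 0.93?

k = 122

After k clicks and 0 non-clicks the posterior is Beta(11+k, 10), with mean (11+k)/(11+10+k).
Set (11+k)/(21+k) > 0.93 and solve: k > (0.93·21 − 11)/(1 − 0.93) = 121.857.
The smallest integer exceeding 121.857 is 122, and checking k=122: (133)/(143) = 0.9301 > 0.93.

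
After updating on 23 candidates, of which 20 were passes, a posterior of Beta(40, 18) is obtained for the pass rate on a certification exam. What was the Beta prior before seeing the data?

Beta(20, 15)

Beta is conjugate to the binomial likelihood: posterior = Beta(a+s, b+f).
So a = 40 − 20 = 20 and b = 18 − 3 = 15.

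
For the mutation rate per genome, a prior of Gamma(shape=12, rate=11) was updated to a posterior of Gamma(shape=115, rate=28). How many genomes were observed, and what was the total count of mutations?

Gamma–Poisson conjugacy: posterior shape = α + Σxᵢ, posterior rate = β + n.
Matching: Σxᵢ = 115 − 12 = 103 and n = 28 − 11 = 17.

n = 17 genomes with total 103 mutations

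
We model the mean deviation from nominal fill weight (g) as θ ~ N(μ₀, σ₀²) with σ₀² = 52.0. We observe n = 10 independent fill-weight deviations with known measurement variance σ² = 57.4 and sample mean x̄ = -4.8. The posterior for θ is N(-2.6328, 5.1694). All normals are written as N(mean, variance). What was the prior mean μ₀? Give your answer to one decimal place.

μ₀ = 17.0

With known observation variance, the Normal–Normal posterior has precision τ_n = τ₀ + n/σ² and mean μ_n = (τ₀μ₀ + (n/σ²)x̄)/τ_n.
Here τ₀ = 1/52.0 = 0.019231 and τ_data = 10/57.4 = 0.174216, so τ_n = 0.193447.
Rearranging for μ₀: μ₀ = (μ_n·τ_n − τ_data·x̄)/τ₀ = (-2.6328·0.193447 − 0.174216·-4.8) / 0.019231 = 0.326930/0.019231 ≈ 17.0.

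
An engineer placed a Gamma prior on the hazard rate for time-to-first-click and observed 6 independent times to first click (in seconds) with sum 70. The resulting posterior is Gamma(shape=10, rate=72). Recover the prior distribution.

For an exponential likelihood with a Gamma(α, β) prior on the rate, n observations with total T give posterior Gamma(α+n, β+T).
So α = 10 − 6 = 4 and β = 72 − 70 = 2.

Gamma(shape=4, rate=2)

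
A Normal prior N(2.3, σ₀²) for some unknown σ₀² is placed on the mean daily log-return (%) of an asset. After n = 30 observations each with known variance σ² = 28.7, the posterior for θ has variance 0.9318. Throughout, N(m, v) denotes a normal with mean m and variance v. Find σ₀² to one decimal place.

σ₀² = 35.8

For the Normal–Normal model with known σ², precisions add: τ_n = τ₀ + n/σ².
So 1/σ₀² = 1/0.9318 − 30/28.7 = 1.073192 − 1.045296 = 0.027896.
Hence σ₀² = 1/0.027896 ≈ 35.8.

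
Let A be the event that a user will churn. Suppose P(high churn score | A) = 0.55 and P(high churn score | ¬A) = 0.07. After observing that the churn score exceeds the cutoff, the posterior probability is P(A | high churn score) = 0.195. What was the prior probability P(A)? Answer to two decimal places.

P(A) = 0.03

In odds form, posterior odds = prior odds × likelihood ratio, so prior odds = posterior odds ÷ LR.
Posterior odds = 0.195/(1−0.195) = 0.2422. LR = 0.55/0.07 = 7.8571.
Prior odds = 0.2422/7.8571 = 0.0308, so P(A) = 0.0308/(1+0.0308) ≈ 0.03.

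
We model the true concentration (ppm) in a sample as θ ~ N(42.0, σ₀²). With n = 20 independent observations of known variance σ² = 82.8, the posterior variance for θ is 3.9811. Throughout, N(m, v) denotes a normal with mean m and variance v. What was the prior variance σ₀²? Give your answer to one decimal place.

Posterior precision equals prior precision plus data precision: 1/σ_n² = 1/σ₀² + n/σ².
So 1/σ₀² = 1/3.9811 − 20/82.8 = 0.251187 − 0.241546 = 0.009641.
Hence σ₀² = 1/0.009641 ≈ 103.7.

σ₀² = 103.7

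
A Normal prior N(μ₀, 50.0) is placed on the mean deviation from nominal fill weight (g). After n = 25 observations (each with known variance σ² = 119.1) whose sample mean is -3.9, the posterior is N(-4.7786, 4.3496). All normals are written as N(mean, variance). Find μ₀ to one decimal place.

With known observation variance, the Normal–Normal posterior has precision τ_n = τ₀ + n/σ² and mean μ_n = (τ₀μ₀ + (n/σ²)x̄)/τ_n.
Here τ₀ = 1/50.0 = 0.020000 and τ_data = 25/119.1 = 0.209908, so τ_n = 0.229908.
Rearranging for μ₀: μ₀ = (μ_n·τ_n − τ_data·x̄)/τ₀ = (-4.7786·0.229908 − 0.209908·-3.9) / 0.020000 = -0.279997/0.020000 ≈ -14.0.

μ₀ = -14.0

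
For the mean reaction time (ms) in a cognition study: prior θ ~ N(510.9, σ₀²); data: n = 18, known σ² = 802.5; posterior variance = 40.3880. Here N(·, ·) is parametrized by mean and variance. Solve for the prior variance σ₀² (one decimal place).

σ₀² = 429.2

Posterior precision equals prior precision plus data precision: 1/σ_n² = 1/σ₀² + n/σ².
So 1/σ₀² = 1/40.3880 − 18/802.5 = 0.024760 − 0.022430 = 0.002330.
Hence σ₀² = 1/0.002330 ≈ 429.2.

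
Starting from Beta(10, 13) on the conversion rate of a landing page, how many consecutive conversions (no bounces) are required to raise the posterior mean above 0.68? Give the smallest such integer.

After k conversions and 0 bounces the posterior is Beta(10+k, 13), with mean (10+k)/(10+13+k).
Set (10+k)/(23+k) > 0.68 and solve: k > (0.68·23 − 10)/(1 − 0.68) = 17.625.
The smallest integer exceeding 17.625 is 18.

k = 18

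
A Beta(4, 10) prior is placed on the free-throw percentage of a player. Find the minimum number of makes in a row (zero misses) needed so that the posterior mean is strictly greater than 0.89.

After k makes and 0 misses the posterior is Beta(4+k, 10), with mean (4+k)/(4+10+k).
Set (4+k)/(14+k) > 0.89 and solve: k > (0.89·14 − 4)/(1 − 0.89) = 76.909.
The smallest integer exceeding 76.909 is 77, and checking k=77: (81)/(91) = 0.8901 > 0.89.

k = 77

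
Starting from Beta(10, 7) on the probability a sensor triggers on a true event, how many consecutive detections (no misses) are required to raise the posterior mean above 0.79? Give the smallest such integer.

k = 17

After k detections and 0 misses the posterior is Beta(10+k, 7), with mean (10+k)/(10+7+k).
Set (10+k)/(17+k) > 0.79 and solve: k > (0.79·17 − 10)/(1 − 0.79) = 16.333.
The smallest integer exceeding 16.333 is 17.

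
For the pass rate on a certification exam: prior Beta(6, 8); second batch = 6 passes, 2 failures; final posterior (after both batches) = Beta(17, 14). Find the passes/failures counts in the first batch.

Because Beta–binomial updating is additive in the counts, the combined data contributed (α_post−α_prior, β_post−β_prior) successes and failures.
Total across both batches: 17−6=11 passes, 14−8=6 failures.
Subtract the second batch: 11−6=5 passes and 6−2=4 failures.

5 passes and 4 failures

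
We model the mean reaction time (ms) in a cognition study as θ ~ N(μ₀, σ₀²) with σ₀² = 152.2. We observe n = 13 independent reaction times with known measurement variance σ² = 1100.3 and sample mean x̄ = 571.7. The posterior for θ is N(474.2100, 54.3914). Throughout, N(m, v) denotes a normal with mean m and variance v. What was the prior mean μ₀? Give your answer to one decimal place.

With known observation variance, the Normal–Normal posterior has precision τ_n = τ₀ + n/σ² and mean μ_n = (τ₀μ₀ + (n/σ²)x̄)/τ_n.
Here τ₀ = 1/152.2 = 0.006570 and τ_data = 13/1100.3 = 0.011815, so τ_n = 0.018385.
Rearranging for μ₀: μ₀ = (μ_n·τ_n − τ_data·x̄)/τ₀ = (474.2100·0.018385 − 0.011815·571.7) / 0.006570 = 1.963715/0.006570 ≈ 298.9.

μ₀ = 298.9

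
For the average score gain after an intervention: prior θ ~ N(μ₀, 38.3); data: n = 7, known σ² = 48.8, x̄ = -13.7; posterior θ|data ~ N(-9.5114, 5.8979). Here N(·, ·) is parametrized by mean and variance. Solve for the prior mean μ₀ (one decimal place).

μ₀ = 13.5

The posterior mean is a precision-weighted average: μ_n = (τ₀μ₀ + τ_data·x̄)/(τ₀+τ_data), with τ₀=1/σ₀² and τ_data=n/σ².
Here τ₀ = 1/38.3 = 0.026110 and τ_data = 7/48.8 = 0.143443, so τ_n = 0.169553.
Rearranging for μ₀: μ₀ = (μ_n·τ_n − τ_data·x̄)/τ₀ = (-9.5114·0.169553 − 0.143443·-13.7) / 0.026110 = 0.352483/0.026110 ≈ 13.5.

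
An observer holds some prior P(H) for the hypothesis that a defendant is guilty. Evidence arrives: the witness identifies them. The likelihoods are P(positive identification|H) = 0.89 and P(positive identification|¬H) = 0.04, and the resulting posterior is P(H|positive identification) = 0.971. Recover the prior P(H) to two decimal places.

P(H) = 0.60

In odds form, posterior odds = prior odds × likelihood ratio, so prior odds = posterior odds ÷ LR.
Posterior odds = 0.971/(1−0.971) = 33.4828. LR = 0.89/0.04 = 22.2500.
Prior odds = 33.4828/22.2500 = 1.5048, so P(H) = 1.5048/(1+1.5048) ≈ 0.60.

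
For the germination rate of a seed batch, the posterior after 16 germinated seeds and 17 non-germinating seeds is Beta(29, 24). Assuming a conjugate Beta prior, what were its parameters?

Beta is conjugate to the binomial likelihood: posterior = Beta(α+s, β+f).
Subtract the data counts: 29−16=13, 24−17=7.

Beta(13, 7)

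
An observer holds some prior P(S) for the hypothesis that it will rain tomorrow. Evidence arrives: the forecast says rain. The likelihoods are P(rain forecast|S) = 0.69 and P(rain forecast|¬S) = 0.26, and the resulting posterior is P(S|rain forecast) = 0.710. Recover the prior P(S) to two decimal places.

P(S) = 0.48

Bayes' rule in odds form gives O(S|E) = O(S)·[P(E|S)/P(E|¬S)], hence O(S) = O(S|E)/LR.
Posterior odds = 0.710/(1−0.710) = 2.4483. LR = 0.69/0.26 = 2.6538.
Prior odds = 2.4483/2.6538 = 0.9226, so P(S) = 0.9226/(1+0.9226) ≈ 0.48.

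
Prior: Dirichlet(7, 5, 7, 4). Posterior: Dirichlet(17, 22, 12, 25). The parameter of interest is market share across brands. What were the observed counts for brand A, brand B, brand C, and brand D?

For a Dirichlet(α) prior with multinomial counts c, the posterior is Dirichlet(α + c) componentwise.
Counts are posterior − prior componentwise: 17−7=10, 22−5=17, 12−7=5, 25−4=21.

counts (10, 17, 5, 21)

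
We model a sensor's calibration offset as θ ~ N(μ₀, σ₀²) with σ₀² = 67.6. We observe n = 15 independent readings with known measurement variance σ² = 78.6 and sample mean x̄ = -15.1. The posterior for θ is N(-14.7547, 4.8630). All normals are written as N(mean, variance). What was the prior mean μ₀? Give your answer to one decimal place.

The posterior mean is a precision-weighted average: μ_n = (τ₀μ₀ + τ_data·x̄)/(τ₀+τ_data), with τ₀=1/σ₀² and τ_data=n/σ².
Here τ₀ = 1/67.6 = 0.014793 and τ_data = 15/78.6 = 0.190840, so τ_n = 0.205633.
Rearranging for μ₀: μ₀ = (μ_n·τ_n − τ_data·x̄)/τ₀ = (-14.7547·0.205633 − 0.190840·-15.1) / 0.014793 = -0.152369/0.014793 ≈ -10.3.

μ₀ = -10.3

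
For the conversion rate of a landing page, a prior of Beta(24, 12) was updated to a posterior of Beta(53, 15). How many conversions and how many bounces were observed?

29 conversions and 3 bounces

Beta is conjugate to the binomial likelihood: posterior = Beta(α+s, β+f).
So s = 53 − 24 = 29 and f = 15 − 12 = 3.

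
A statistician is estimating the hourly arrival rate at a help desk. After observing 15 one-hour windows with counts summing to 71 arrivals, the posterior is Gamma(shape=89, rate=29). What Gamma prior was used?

Gamma(shape=18, rate=14)

Gamma–Poisson conjugacy: posterior shape = α + Σxᵢ, posterior rate = β + n.
So α = 89 − 71 = 18 and β = 29 − 15 = 14.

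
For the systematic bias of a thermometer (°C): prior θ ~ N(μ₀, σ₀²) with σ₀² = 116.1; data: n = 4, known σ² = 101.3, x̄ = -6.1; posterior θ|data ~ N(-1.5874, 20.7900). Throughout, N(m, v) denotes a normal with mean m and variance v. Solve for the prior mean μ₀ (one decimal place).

μ₀ = 19.1

With known observation variance, the Normal–Normal posterior has precision τ_n = τ₀ + n/σ² and mean μ_n = (τ₀μ₀ + (n/σ²)x̄)/τ_n.
Here τ₀ = 1/116.1 = 0.008613 and τ_data = 4/101.3 = 0.039487, so τ_n = 0.048100.
Rearranging for μ₀: μ₀ = (μ_n·τ_n − τ_data·x̄)/τ₀ = (-1.5874·0.048100 − 0.039487·-6.1) / 0.008613 = 0.164517/0.008613 ≈ 19.1.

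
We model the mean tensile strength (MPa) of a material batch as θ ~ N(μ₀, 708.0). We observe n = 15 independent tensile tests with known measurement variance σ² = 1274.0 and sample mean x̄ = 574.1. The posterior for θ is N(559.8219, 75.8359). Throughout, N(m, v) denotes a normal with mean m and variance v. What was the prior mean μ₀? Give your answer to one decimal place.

The posterior mean is a precision-weighted average: μ_n = (τ₀μ₀ + τ_data·x̄)/(τ₀+τ_data), with τ₀=1/σ₀² and τ_data=n/σ².
Here τ₀ = 1/708.0 = 0.001412 and τ_data = 15/1274.0 = 0.011774, so τ_n = 0.013186.
Rearranging for μ₀: μ₀ = (μ_n·τ_n − τ_data·x̄)/τ₀ = (559.8219·0.013186 − 0.011774·574.1) / 0.001412 = 0.622358/0.001412 ≈ 440.8.

μ₀ = 440.8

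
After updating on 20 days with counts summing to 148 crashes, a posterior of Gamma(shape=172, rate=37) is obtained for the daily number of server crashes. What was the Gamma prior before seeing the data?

A Gamma(α, β) prior (rate parametrization) on a Poisson rate with n observations summing to S gives posterior Gamma(α+S, β+n).
So α = 172 − 148 = 24 and β = 37 − 20 = 17.

Gamma(shape=24, rate=17)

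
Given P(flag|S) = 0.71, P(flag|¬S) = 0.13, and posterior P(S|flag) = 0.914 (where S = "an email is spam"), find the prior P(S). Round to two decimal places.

Bayes' rule in odds form gives O(S|E) = O(S)·[P(E|S)/P(E|¬S)], hence O(S) = O(S|E)/LR.
Posterior odds = 0.914/(1−0.914) = 10.6279. LR = 0.71/0.13 = 5.4615.
Prior odds = 10.6279/5.4615 = 1.9460, so P(S) = 1.9460/(1+1.9460) ≈ 0.66.

P(S) = 0.66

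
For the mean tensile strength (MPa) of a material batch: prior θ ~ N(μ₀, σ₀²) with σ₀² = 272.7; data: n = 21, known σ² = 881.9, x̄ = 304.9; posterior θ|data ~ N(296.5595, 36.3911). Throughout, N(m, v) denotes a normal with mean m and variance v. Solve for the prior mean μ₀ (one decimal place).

The posterior mean is a precision-weighted average: μ_n = (τ₀μ₀ + τ_data·x̄)/(τ₀+τ_data), with τ₀=1/σ₀² and τ_data=n/σ².
Here τ₀ = 1/272.7 = 0.003667 and τ_data = 21/881.9 = 0.023812, so τ_n = 0.027479.
Rearranging for μ₀: μ₀ = (μ_n·τ_n − τ_data·x̄)/τ₀ = (296.5595·0.027479 − 0.023812·304.9) / 0.003667 = 0.888880/0.003667 ≈ 242.4.

μ₀ = 242.4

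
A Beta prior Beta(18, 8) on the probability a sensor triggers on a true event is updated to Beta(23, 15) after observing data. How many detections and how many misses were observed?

5 detections and 7 misses

Under Beta–binomial conjugacy the posterior parameters are (a+s, b+f).
So s = 23 − 18 = 5 and f = 15 − 8 = 7.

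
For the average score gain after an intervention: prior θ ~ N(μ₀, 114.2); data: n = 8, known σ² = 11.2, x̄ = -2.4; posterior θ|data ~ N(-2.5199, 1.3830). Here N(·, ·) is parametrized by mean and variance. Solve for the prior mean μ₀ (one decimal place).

μ₀ = -12.3

The posterior mean is a precision-weighted average: μ_n = (τ₀μ₀ + τ_data·x̄)/(τ₀+τ_data), with τ₀=1/σ₀² and τ_data=n/σ².
Here τ₀ = 1/114.2 = 0.008757 and τ_data = 8/11.2 = 0.714286, so τ_n = 0.723043.
Rearranging for μ₀: μ₀ = (μ_n·τ_n − τ_data·x̄)/τ₀ = (-2.5199·0.723043 − 0.714286·-2.4) / 0.008757 = -0.107710/0.008757 ≈ -12.3.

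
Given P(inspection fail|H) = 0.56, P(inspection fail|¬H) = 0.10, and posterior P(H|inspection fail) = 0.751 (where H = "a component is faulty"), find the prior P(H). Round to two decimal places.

In odds form, posterior odds = prior odds × likelihood ratio, so prior odds = posterior odds ÷ LR.
Posterior odds = 0.751/(1−0.751) = 3.0161. LR = 0.56/0.10 = 5.6000.
Prior odds = 3.0161/5.6000 = 0.5386, so P(H) = 0.5386/(1+0.5386) ≈ 0.35.

P(H) = 0.35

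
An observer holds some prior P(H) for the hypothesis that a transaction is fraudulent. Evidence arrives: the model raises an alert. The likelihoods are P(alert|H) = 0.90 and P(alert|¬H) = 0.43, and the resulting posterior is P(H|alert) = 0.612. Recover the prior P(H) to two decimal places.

P(H) = 0.43

Bayes' rule in odds form gives O(H|E) = O(H)·[P(E|H)/P(E|¬H)], hence O(H) = O(H|E)/LR.
Posterior odds = 0.612/(1−0.612) = 1.5773. LR = 0.90/0.43 = 2.0930.
Prior odds = 1.5773/2.0930 = 0.7536, so P(H) = 0.7536/(1+0.7536) ≈ 0.43.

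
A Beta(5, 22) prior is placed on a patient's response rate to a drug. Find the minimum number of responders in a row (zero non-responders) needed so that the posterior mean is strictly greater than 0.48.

k = 16

After k responders and 0 non-responders the posterior is Beta(5+k, 22), with mean (5+k)/(5+22+k).
Set (5+k)/(27+k) > 0.48 and solve: k > (0.48·27 − 5)/(1 − 0.48) = 15.308.
The smallest integer exceeding 15.308 is 16.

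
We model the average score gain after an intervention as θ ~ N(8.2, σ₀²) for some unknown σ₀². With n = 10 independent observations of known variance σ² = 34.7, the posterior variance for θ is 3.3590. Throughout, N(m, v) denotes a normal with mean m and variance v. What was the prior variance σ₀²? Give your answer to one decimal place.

σ₀² = 105.0

Posterior precision equals prior precision plus data precision: 1/σ_n² = 1/σ₀² + n/σ².
So 1/σ₀² = 1/3.3590 − 10/34.7 = 0.297708 − 0.288184 = 0.009524.
Hence σ₀² = 1/0.009524 ≈ 105.0.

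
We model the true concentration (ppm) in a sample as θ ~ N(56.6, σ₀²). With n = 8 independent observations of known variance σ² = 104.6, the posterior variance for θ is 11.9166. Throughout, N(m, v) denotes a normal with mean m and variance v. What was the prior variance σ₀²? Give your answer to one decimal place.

For the Normal–Normal model with known σ², precisions add: τ_n = τ₀ + n/σ².
So 1/σ₀² = 1/11.9166 − 8/104.6 = 0.083917 − 0.076482 = 0.007435.
Hence σ₀² = 1/0.007435 ≈ 134.5.

σ₀² = 134.5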